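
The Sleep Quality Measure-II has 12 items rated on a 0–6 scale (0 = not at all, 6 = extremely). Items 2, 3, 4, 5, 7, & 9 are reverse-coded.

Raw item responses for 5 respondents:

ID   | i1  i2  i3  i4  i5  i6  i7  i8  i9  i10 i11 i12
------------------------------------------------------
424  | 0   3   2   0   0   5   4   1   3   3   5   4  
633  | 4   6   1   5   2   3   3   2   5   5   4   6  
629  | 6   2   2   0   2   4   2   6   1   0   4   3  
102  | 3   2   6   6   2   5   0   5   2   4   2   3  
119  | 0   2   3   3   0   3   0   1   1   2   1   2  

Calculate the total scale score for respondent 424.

Respondent 424 raw: 0, 3, 2, 0, 0, 5, 4, 1, 3, 3, 5, 4.
Reverse-coded (on a 0–6 scale, reversed = 6 − raw):
  item 1: 0
  item 2: 6 − 3 = 3
  item 3: 6 − 2 = 4
  item 4: 6 − 0 = 6
  item 5: 6 − 0 = 6
  item 6: 5
  item 7: 6 − 4 = 2
  item 8: 1
  item 9: 6 − 3 = 3
  item 10: 3
  item 11: 5
  item 12: 4
Sum = 0 + 3 + 4 + 6 + 6 + 5 + 2 + 1 + 3 + 3 + 5 + 4 = 42

42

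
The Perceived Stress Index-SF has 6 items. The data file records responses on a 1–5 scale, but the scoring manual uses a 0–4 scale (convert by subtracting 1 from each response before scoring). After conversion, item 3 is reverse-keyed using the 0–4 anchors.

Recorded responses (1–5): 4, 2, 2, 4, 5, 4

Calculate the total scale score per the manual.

17

Convert to 0–4: 3, 1, 1, 3, 4, 3
Reverse-coded (on a 0–4 scale, reversed = 4 − raw):
  item 3: 4 − 1 = 3
Scored: 3, 1, 3, 3, 4, 3
Total = 17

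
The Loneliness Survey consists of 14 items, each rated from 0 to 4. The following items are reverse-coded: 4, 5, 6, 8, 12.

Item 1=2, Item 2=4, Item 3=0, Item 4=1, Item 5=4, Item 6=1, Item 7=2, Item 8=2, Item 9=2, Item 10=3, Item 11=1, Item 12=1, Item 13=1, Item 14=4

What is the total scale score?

Raw sum = 28. Reverse-coded items: 4, 5, 6, 8, 12; their raw sum = 9.
Each reversal replaces raw with 4 − raw, changing the total by 4 − 2·raw per item.
Total = 28 + 5·4 − 2·9 = 28 + 20 − 18 = 30

30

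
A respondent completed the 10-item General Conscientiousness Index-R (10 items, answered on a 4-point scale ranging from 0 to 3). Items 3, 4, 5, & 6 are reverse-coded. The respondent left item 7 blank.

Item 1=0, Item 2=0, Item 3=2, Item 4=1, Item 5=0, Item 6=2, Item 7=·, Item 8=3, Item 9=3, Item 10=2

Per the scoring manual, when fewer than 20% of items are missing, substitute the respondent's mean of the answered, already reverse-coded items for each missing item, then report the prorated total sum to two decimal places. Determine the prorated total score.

16.67

Reverse-coded (reverse-coded value = 3 − response):
  item 3: 3 − 2 = 1
  item 4: 3 − 1 = 2
  item 5: 3 − 0 = 3
  item 6: 3 − 2 = 1
Completed scored items (9 of 10): 0, 0, 1, 2, 3, 1, 3, 3, 2; sum = 15.
Person mean = 15 / 9 ≈ 1.6667
Prorated total = (15 / 9) × 10 = 16.67 (to 2 dp)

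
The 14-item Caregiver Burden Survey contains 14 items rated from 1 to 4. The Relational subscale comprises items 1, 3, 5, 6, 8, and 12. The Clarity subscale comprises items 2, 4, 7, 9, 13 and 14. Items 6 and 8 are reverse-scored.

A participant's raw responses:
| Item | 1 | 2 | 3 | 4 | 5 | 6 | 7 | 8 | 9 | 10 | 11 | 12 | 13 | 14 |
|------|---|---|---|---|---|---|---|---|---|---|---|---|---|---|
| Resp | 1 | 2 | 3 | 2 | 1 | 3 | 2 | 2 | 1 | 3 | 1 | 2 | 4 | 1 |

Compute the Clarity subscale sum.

12

Clarity items: 2, 4, 7, 9, 13, 14.
  item 2: 2
  item 4: 2
  item 7: 2
  item 9: 1
  item 13: 4
  item 14: 1
Sum = 2 + 2 + 2 + 1 + 4 + 1 = 12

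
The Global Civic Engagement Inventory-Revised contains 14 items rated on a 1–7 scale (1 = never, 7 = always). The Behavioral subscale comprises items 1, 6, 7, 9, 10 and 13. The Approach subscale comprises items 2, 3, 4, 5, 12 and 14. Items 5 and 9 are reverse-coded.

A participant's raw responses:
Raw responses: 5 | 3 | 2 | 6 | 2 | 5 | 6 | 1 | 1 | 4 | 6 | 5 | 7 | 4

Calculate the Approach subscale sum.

Approach items: 2, 3, 4, 5, 12, 14.
Of these, item 5 is reverse-coded; on a 1–7 scale, reversed = 8 − raw.
  item 2: 3
  item 3: 2
  item 4: 6
  item 5: 8 − 2 = 6
  item 12: 5
  item 14: 4
Sum = 3 + 2 + 6 + 6 + 5 + 4 = 26

26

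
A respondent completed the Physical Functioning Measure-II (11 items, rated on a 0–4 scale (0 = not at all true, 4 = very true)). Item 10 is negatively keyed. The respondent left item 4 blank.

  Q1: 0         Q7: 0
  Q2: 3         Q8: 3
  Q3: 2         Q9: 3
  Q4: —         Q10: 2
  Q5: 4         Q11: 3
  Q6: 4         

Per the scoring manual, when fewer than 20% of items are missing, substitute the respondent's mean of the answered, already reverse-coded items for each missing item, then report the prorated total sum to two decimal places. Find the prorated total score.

26.40

Reverse-coded (reversed = (0+4) − raw = 4 − raw):
  item 10: 4 − 2 = 2
Completed scored items (10 of 11): 0, 3, 2, 4, 4, 0, 3, 3, 2, 3; sum = 24.
Person mean = 24 / 10 ≈ 2.4000
Prorated total = (24 / 10) × 11 = 26.40 (to 2 dp)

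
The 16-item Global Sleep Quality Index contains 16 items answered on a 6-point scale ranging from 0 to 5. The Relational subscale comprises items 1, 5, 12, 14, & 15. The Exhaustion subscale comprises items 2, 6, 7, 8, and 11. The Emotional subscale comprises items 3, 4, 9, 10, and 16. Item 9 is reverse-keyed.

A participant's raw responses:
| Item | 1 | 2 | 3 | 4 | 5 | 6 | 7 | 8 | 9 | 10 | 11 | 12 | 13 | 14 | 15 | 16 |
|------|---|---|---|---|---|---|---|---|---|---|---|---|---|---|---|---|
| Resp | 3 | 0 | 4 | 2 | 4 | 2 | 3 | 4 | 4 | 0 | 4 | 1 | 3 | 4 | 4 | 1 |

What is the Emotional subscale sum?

8

Emotional items: 3, 4, 9, 10, 16.
Of these, item 9 is reverse-keyed; on a 0–5 scale, reversed = 5 − raw.
  item 3: 4
  item 4: 2
  item 9: 5 − 4 = 1
  item 10: 0
  item 16: 1
Sum = 4 + 2 + 1 + 0 + 1 = 8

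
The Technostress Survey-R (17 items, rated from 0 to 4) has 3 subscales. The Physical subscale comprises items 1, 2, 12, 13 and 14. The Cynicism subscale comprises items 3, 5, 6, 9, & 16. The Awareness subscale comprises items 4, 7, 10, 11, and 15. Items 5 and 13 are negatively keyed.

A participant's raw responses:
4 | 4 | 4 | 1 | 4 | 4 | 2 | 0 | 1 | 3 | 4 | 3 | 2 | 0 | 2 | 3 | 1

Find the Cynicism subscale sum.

Cynicism items: 3, 5, 6, 9, 16.
Of these, item 5 is negatively keyed; on a 0–4 scale, reversed = 4 − raw.
  item 3: 4
  item 5: 4 − 4 = 0
  item 6: 4
  item 9: 1
  item 16: 3
Sum = 4 + 0 + 4 + 1 + 3 = 12

12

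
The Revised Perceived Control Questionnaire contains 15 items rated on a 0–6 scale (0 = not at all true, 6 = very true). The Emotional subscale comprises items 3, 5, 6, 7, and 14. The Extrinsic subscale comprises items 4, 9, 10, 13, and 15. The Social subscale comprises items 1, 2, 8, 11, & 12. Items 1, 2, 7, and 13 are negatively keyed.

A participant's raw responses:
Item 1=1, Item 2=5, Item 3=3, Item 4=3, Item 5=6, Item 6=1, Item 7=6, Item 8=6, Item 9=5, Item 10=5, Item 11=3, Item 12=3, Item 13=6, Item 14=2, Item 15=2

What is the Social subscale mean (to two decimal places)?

Social items: 1, 2, 8, 11, 12.
Of these, items 1 & 2 are negatively keyed; reversed = (0+6) − raw = 6 − raw.
  item 1: 6 − 1 = 5
  item 2: 6 − 5 = 1
  item 8: 6
  item 11: 3
  item 12: 3
Sum = 5 + 1 + 6 + 3 + 3 = 18
Mean = 18 / 5 = 3.60

3.60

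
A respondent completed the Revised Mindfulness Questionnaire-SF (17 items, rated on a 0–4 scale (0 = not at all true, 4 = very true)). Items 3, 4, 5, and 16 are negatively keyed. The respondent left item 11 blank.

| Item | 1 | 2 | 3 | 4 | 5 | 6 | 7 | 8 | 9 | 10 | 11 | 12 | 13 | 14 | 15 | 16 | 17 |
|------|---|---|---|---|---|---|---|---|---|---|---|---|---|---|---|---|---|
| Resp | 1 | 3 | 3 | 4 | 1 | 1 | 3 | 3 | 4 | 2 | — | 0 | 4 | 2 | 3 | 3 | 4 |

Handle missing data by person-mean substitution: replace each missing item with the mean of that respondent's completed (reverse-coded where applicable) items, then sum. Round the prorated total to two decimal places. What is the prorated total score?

Reverse-coded (on a 0–4 scale, reversed = 4 − raw):
  item 3: 4 − 3 = 1
  item 4: 4 − 4 = 0
  item 5: 4 − 1 = 3
  item 16: 4 − 3 = 1
Completed scored items (16 of 17): 1, 3, 1, 0, 3, 1, 3, 3, 4, 2, 0, 4, 2, 3, 1, 4; sum = 35.
Person mean = 35 / 16 ≈ 2.1875
Prorated total = (35 / 16) × 17 = 37.19 (to 2 dp)

37.19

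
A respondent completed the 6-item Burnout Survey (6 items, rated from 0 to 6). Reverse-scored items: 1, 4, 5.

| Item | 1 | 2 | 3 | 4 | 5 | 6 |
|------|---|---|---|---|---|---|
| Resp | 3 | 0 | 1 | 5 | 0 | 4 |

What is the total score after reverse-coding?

Raw sum = 13. Reverse-scored items: 1, 4, 5; their raw sum = 8.
Each reversal replaces raw with 6 − raw, changing the total by 6 − 2·raw per item.
Total = 13 + 3·6 − 2·8 = 13 + 18 − 16 = 15

15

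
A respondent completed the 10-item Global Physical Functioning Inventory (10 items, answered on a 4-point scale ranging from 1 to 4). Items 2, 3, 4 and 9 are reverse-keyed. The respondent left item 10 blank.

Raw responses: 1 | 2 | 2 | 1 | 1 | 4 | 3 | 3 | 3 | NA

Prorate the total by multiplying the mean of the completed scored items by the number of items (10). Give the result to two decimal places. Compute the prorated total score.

26.67

Reverse-coded (on a 1–4 scale, reversed = 5 − raw):
  item 2: 5 − 2 = 3
  item 3: 5 − 2 = 3
  item 4: 5 − 1 = 4
  item 9: 5 − 3 = 2
Completed scored items (9 of 10): 1, 3, 3, 4, 1, 4, 3, 3, 2; sum = 24.
Person mean = 24 / 9 ≈ 2.6667
Prorated total = (24 / 9) × 10 = 26.67 (to 2 dp)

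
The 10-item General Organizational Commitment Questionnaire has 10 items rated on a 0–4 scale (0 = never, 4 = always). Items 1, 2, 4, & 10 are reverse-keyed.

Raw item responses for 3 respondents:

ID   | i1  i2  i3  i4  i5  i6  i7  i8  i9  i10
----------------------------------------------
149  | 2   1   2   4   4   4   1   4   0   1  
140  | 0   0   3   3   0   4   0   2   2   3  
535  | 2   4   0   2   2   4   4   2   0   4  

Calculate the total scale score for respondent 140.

21

Respondent 140 raw: 0, 0, 3, 3, 0, 4, 0, 2, 2, 3.
Reverse-coded (reverse-coded value = 4 − response):
  item 1: 4 − 0 = 4
  item 2: 4 − 0 = 4
  item 3: 3
  item 4: 4 − 3 = 1
  item 5: 0
  item 6: 4
  item 7: 0
  item 8: 2
  item 9: 2
  item 10: 4 − 3 = 1
Sum = 4 + 4 + 3 + 1 + 0 + 4 + 0 + 2 + 2 + 1 = 21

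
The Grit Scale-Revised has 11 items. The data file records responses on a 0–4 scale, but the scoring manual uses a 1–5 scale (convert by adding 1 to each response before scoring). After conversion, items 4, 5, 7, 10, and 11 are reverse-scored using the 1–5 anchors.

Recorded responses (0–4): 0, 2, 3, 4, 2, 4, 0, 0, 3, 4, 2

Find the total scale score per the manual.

31

Convert to 1–5: 1, 3, 4, 5, 3, 5, 1, 1, 4, 5, 3
Reverse-coded (reversed = (1+5) − raw = 6 − raw):
  item 4: 6 − 5 = 1
  item 5: 6 − 3 = 3
  item 7: 6 − 1 = 5
  item 10: 6 − 5 = 1
  item 11: 6 − 3 = 3
Scored: 1, 3, 4, 1, 3, 5, 5, 1, 4, 1, 3
Total = 31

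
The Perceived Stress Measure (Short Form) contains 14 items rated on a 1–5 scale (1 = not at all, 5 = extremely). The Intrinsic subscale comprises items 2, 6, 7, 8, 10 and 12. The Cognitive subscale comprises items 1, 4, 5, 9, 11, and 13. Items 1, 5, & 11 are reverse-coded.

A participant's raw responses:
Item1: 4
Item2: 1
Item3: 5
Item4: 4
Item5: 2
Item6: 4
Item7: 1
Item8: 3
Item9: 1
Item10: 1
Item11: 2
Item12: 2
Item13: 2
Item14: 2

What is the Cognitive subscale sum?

Cognitive items: 1, 4, 5, 9, 11, 13.
Of these, items 1, 5, & 11 are reverse-coded; on a 1–5 scale, reversed = 6 − raw.
  item 1: 6 − 4 = 2
  item 4: 4
  item 5: 6 − 2 = 4
  item 9: 1
  item 11: 6 − 2 = 4
  item 13: 2
Sum = 2 + 4 + 4 + 1 + 4 + 2 = 17

17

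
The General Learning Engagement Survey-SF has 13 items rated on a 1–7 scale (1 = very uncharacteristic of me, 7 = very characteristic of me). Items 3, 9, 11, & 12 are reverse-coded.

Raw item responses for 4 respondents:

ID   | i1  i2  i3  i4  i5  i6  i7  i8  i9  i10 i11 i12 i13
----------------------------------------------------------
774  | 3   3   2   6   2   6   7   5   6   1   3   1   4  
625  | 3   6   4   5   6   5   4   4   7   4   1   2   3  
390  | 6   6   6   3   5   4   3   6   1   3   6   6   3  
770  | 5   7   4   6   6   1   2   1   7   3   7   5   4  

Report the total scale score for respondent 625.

Respondent 625 raw: 3, 6, 4, 5, 6, 5, 4, 4, 7, 4, 1, 2, 3.
Reverse-coded (on a 1–7 scale, reversed = 8 − raw):
  item 1: 3
  item 2: 6
  item 3: 8 − 4 = 4
  item 4: 5
  item 5: 6
  item 6: 5
  item 7: 4
  item 8: 4
  item 9: 8 − 7 = 1
  item 10: 4
  item 11: 8 − 1 = 7
  item 12: 8 − 2 = 6
  item 13: 3
Sum = 3 + 6 + 4 + 5 + 6 + 5 + 4 + 4 + 1 + 4 + 7 + 6 + 3 = 58

58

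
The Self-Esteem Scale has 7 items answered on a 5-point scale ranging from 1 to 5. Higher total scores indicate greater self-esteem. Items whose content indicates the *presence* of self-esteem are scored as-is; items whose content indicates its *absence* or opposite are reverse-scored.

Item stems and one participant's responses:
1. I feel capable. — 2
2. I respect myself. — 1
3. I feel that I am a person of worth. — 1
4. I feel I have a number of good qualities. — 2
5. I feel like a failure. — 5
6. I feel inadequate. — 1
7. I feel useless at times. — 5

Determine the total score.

13

Items 5, 6, 7 describe the absence/opposite of self-esteem → reverse-score.
reversed = (1+5) − raw = 6 − raw.
  item 1: 2
  item 2: 1
  item 3: 1
  item 4: 2
  item 5: 6 − 5 = 1
  item 6: 6 − 1 = 5
  item 7: 6 − 5 = 1
Total = 2 + 1 + 1 + 2 + 1 + 5 + 1 = 13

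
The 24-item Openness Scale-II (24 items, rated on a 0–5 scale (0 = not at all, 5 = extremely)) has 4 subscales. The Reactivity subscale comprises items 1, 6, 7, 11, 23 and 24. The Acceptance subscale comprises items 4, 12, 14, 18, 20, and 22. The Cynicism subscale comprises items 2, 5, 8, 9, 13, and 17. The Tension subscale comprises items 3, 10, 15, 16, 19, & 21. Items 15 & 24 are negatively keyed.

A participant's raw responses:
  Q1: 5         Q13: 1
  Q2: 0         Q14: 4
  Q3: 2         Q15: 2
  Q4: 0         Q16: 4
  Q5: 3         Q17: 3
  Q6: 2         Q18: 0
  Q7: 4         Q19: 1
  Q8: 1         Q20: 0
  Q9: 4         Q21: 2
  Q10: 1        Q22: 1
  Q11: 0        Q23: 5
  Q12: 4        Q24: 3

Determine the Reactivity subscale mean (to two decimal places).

Reactivity items: 1, 6, 7, 11, 23, 24.
Of these, item 24 is negatively keyed; reversed = (0+5) − raw = 5 − raw.
  item 1: 5
  item 6: 2
  item 7: 4
  item 11: 0
  item 23: 5
  item 24: 5 − 3 = 2
Sum = 5 + 2 + 4 + 0 + 5 + 2 = 18
Mean = 18 / 6 = 3.00

3.00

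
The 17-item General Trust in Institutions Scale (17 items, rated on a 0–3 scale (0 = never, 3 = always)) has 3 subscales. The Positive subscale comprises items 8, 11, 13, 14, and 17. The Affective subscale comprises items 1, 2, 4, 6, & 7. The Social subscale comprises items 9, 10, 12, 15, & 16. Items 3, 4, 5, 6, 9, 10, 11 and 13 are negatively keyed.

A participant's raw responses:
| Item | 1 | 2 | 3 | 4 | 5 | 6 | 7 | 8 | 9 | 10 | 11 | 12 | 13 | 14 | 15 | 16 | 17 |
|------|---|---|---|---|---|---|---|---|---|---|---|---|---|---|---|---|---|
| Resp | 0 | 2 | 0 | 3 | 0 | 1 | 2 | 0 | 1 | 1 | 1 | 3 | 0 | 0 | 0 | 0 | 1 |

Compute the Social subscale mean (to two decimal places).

Social items: 9, 10, 12, 15, 16.
Of these, items 9 and 10 are negatively keyed; on a 0–3 scale, reversed = 3 − raw.
  item 9: 3 − 1 = 2
  item 10: 3 − 1 = 2
  item 12: 3
  item 15: 0
  item 16: 0
Sum = 2 + 2 + 3 + 0 + 0 = 7
Mean = 7 / 5 = 1.40

1.40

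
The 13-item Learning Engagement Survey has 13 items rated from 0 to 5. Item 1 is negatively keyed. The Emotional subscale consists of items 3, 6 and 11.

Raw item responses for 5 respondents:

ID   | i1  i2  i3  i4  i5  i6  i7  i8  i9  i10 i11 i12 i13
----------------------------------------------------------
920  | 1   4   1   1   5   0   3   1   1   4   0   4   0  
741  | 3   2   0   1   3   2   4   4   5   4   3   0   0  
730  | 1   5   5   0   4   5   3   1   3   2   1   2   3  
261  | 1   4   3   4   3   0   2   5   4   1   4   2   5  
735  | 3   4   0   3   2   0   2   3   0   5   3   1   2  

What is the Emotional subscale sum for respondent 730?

11

Respondent 730 raw: 1, 5, 5, 0, 4, 5, 3, 1, 3, 2, 1, 2, 3.
Emotional items: 3, 6, 11.
Reverse-coded (on a 0–5 scale, reversed = 5 − raw):
  item 3: 5
  item 6: 5
  item 11: 1
Sum = 5 + 5 + 1 = 11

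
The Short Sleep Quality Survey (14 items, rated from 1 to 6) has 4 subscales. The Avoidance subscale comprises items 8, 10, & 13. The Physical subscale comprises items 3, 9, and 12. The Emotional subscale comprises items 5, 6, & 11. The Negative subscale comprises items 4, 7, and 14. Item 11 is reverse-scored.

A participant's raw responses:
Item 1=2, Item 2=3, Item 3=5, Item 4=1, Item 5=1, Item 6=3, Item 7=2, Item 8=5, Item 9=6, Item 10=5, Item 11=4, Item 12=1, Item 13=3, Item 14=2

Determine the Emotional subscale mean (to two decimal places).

Emotional items: 5, 6, 11.
Of these, item 11 is reverse-scored; reversed = (1+6) − raw = 7 − raw.
  item 5: 1
  item 6: 3
  item 11: 7 − 4 = 3
Sum = 1 + 3 + 3 = 7
Mean = 7 / 3 = 2.33

2.33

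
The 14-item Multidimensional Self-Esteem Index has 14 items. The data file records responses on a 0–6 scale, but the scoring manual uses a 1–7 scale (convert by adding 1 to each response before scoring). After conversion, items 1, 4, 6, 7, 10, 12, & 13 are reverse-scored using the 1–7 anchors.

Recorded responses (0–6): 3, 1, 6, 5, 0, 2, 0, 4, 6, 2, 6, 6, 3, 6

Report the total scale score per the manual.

64

Convert to 1–7: 4, 2, 7, 6, 1, 3, 1, 5, 7, 3, 7, 7, 4, 7
Reverse-coded (reversed = (1+7) − raw = 8 − raw):
  item 1: 8 − 4 = 4
  item 4: 8 − 6 = 2
  item 6: 8 − 3 = 5
  item 7: 8 − 1 = 7
  item 10: 8 − 3 = 5
  item 12: 8 − 7 = 1
  item 13: 8 − 4 = 4
Scored: 4, 2, 7, 2, 1, 5, 7, 5, 7, 5, 7, 1, 4, 7
Total = 64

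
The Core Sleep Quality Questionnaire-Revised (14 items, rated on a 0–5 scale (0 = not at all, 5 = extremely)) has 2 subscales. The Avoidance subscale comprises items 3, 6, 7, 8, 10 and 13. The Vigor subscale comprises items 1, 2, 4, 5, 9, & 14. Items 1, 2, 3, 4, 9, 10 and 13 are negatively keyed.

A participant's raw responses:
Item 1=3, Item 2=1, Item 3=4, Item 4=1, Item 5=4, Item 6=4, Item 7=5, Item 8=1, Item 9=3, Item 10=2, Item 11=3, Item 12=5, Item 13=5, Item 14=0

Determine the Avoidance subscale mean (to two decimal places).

2.33

Avoidance items: 3, 6, 7, 8, 10, 13.
Of these, items 3, 10 and 13 are negatively keyed; reverse-coded value = 5 − response.
  item 3: 5 − 4 = 1
  item 6: 4
  item 7: 5
  item 8: 1
  item 10: 5 − 2 = 3
  item 13: 5 − 5 = 0
Sum = 1 + 4 + 5 + 1 + 3 + 0 = 14
Mean = 14 / 6 = 2.33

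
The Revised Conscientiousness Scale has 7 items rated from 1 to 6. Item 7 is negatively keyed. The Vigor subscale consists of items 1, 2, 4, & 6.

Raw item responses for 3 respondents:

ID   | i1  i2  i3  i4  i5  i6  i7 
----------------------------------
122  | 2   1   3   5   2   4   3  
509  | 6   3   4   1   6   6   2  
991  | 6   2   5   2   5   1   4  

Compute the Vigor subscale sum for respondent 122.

Respondent 122 raw: 2, 1, 3, 5, 2, 4, 3.
Vigor items: 1, 2, 4, 6.
Reverse-coded (reverse-coded value = 7 − response):
  item 1: 2
  item 2: 1
  item 4: 5
  item 6: 4
Sum = 2 + 1 + 5 + 4 = 12

12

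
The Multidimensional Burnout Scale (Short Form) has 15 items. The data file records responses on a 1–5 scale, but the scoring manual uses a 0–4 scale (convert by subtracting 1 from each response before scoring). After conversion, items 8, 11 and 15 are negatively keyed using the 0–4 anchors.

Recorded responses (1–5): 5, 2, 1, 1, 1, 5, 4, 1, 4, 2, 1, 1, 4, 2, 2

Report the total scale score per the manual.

Convert to 0–4: 4, 1, 0, 0, 0, 4, 3, 0, 3, 1, 0, 0, 3, 1, 1
Reverse-coded (reverse-coded value = 4 − response):
  item 8: 4 − 0 = 4
  item 11: 4 − 0 = 4
  item 15: 4 − 1 = 3
Scored: 4, 1, 0, 0, 0, 4, 3, 4, 3, 1, 4, 0, 3, 1, 3
Total = 31

31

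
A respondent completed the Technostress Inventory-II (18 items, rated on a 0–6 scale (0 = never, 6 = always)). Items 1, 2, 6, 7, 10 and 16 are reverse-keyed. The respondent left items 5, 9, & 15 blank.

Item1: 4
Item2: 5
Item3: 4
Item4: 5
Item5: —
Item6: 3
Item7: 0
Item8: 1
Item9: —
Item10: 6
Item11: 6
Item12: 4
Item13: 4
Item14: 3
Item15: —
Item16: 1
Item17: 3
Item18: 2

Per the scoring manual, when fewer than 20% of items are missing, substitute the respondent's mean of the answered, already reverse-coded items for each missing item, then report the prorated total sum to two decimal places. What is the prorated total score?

58.80

Reverse-coded (reverse-coded value = 6 − response):
  item 1: 6 − 4 = 2
  item 2: 6 − 5 = 1
  item 6: 6 − 3 = 3
  item 7: 6 − 0 = 6
  item 10: 6 − 6 = 0
  item 16: 6 − 1 = 5
Completed scored items (15 of 18): 2, 1, 4, 5, 3, 6, 1, 0, 6, 4, 4, 3, 5, 3, 2; sum = 49.
Person mean = 49 / 15 ≈ 3.2667
Prorated total = (49 / 15) × 18 = 58.80 (to 2 dp)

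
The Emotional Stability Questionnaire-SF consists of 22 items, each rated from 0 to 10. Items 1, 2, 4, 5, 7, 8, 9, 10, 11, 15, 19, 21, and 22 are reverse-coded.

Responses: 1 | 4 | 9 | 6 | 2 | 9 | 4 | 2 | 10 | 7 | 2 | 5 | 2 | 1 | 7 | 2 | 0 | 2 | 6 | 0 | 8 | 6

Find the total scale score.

Reverse-coded items (reverse-coded value = 10 − response):
  item 1: 10 − 1 = 9
  item 2: 10 − 4 = 6
  item 4: 10 − 6 = 4
  item 5: 10 − 2 = 8
  item 7: 10 − 4 = 6
  item 8: 10 − 2 = 8
  item 9: 10 − 10 = 0
  item 10: 10 − 7 = 3
  item 11: 10 − 2 = 8
  item 15: 10 − 7 = 3
  item 19: 10 − 6 = 4
  item 21: 10 − 8 = 2
  item 22: 10 − 6 = 4
Scored items: 9, 6, 9, 4, 8, 9, 6, 8, 0, 3, 8, 5, 2, 1, 3, 2, 0, 2, 4, 0, 2, 4
Total = 9 + 6 + 9 + 4 + 8 + 9 + 6 + 8 + 0 + 3 + 8 + 5 + 2 + 1 + 3 + 2 + 0 + 2 + 4 + 0 + 2 + 4 = 95

95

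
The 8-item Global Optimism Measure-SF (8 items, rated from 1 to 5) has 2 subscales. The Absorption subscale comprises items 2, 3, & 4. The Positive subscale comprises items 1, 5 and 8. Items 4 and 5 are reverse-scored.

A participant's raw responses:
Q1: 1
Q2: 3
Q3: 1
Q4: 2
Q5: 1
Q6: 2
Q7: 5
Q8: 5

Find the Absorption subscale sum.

8

Absorption items: 2, 3, 4.
Of these, item 4 is reverse-scored; reverse-coded value = 6 − response.
  item 2: 3
  item 3: 1
  item 4: 6 − 2 = 4
Sum = 3 + 1 + 4 = 8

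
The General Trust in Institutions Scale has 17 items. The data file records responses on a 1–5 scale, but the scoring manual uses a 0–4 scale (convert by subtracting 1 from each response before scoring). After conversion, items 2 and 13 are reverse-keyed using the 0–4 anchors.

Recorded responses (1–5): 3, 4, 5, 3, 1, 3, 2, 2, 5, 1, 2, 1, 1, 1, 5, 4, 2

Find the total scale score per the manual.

30

Convert to 0–4: 2, 3, 4, 2, 0, 2, 1, 1, 4, 0, 1, 0, 0, 0, 4, 3, 1
Reverse-coded (reversed = (0+4) − raw = 4 − raw):
  item 2: 4 − 3 = 1
  item 13: 4 − 0 = 4
Scored: 2, 1, 4, 2, 0, 2, 1, 1, 4, 0, 1, 0, 4, 0, 4, 3, 1
Total = 30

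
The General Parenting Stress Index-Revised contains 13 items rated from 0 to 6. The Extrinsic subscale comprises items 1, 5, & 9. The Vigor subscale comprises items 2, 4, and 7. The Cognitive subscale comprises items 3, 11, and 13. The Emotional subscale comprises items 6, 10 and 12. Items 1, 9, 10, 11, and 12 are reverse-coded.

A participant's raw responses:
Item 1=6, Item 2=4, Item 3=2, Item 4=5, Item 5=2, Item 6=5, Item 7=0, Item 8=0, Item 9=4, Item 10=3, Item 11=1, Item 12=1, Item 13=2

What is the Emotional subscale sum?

13

Emotional items: 6, 10, 12.
Of these, items 10 & 12 are reverse-coded; reverse-coded value = 6 − response.
  item 6: 5
  item 10: 6 − 3 = 3
  item 12: 6 − 1 = 5
Sum = 5 + 3 + 5 = 13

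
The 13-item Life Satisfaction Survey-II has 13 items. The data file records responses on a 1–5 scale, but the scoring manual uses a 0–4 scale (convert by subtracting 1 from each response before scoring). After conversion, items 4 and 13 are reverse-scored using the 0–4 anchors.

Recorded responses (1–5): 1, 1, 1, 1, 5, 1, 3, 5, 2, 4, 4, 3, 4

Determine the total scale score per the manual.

Convert to 0–4: 0, 0, 0, 0, 4, 0, 2, 4, 1, 3, 3, 2, 3
Reverse-coded (reverse-coded value = 4 − response):
  item 4: 4 − 0 = 4
  item 13: 4 − 3 = 1
Scored: 0, 0, 0, 4, 4, 0, 2, 4, 1, 3, 3, 2, 1
Total = 24

24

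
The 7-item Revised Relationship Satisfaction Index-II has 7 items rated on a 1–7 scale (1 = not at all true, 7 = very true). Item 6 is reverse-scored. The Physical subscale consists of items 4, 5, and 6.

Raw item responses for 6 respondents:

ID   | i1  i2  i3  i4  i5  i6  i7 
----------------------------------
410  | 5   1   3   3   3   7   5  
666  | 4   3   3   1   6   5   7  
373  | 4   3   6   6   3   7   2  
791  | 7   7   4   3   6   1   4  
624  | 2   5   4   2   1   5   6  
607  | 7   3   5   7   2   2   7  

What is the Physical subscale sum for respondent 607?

Respondent 607 raw: 7, 3, 5, 7, 2, 2, 7.
Physical items: 4, 5, 6.
Reverse-coded (reverse-coded value = 8 − response):
  item 4: 7
  item 5: 2
  item 6: 8 − 2 = 6
Sum = 7 + 2 + 6 = 15

15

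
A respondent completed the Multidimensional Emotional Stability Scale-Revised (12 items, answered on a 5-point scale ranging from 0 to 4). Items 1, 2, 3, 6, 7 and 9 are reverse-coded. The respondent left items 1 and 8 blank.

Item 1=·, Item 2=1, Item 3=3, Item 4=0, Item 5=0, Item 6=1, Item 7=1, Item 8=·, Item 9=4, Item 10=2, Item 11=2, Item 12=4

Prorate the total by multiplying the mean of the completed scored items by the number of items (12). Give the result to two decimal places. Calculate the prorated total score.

Reverse-coded (reversed = (0+4) − raw = 4 − raw):
  item 2: 4 − 1 = 3
  item 3: 4 − 3 = 1
  item 6: 4 − 1 = 3
  item 7: 4 − 1 = 3
  item 9: 4 − 4 = 0
Completed scored items (10 of 12): 3, 1, 0, 0, 3, 3, 0, 2, 2, 4; sum = 18.
Person mean = 18 / 10 ≈ 1.8000
Prorated total = (18 / 10) × 12 = 21.60 (to 2 dp)

21.60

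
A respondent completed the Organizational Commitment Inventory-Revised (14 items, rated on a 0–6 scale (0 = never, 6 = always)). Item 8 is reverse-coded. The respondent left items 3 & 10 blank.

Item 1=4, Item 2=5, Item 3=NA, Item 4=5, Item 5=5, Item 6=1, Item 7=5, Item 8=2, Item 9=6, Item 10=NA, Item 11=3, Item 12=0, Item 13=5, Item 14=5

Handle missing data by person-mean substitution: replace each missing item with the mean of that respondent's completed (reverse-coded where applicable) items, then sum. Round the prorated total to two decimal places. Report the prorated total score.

56.00

Reverse-coded (reverse-coded value = 6 − response):
  item 8: 6 − 2 = 4
Completed scored items (12 of 14): 4, 5, 5, 5, 1, 5, 4, 6, 3, 0, 5, 5; sum = 48.
Person mean = 48 / 12 ≈ 4.0000
Prorated total = (48 / 12) × 14 = 56.00 (to 2 dp)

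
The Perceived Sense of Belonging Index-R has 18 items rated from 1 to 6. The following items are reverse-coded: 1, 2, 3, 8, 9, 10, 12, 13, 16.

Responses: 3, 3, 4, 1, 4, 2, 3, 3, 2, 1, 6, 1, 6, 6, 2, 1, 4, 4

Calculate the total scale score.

71

Apply reverse scoring (on a 1–6 scale, reversed = 7 − raw):
  item 1: 7 − 3 = 4
  item 2: 7 − 3 = 4
  item 3: 7 − 4 = 3
  item 8: 7 − 3 = 4
  item 9: 7 − 2 = 5
  item 10: 7 − 1 = 6
  item 12: 7 − 1 = 6
  item 13: 7 − 6 = 1
  item 16: 7 − 1 = 6
Scored responses: 4, 4, 3, 1, 4, 2, 3, 4, 5, 6, 6, 6, 1, 6, 2, 6, 4, 4
Total = 4 + 4 + 3 + 1 + 4 + 2 + 3 + 4 + 5 + 6 + 6 + 6 + 1 + 6 + 2 + 6 + 4 + 4 = 71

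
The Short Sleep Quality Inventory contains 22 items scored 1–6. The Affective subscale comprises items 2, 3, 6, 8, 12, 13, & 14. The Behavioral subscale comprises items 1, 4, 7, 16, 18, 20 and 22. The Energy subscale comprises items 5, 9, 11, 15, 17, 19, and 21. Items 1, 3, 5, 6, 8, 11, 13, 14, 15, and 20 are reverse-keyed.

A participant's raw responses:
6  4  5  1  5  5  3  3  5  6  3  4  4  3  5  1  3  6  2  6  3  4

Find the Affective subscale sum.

23

Affective items: 2, 3, 6, 8, 12, 13, 14.
Of these, items 3, 6, 8, 13, and 14 are reverse-keyed; on a 1–6 scale, reversed = 7 − raw.
  item 2: 4
  item 3: 7 − 5 = 2
  item 6: 7 − 5 = 2
  item 8: 7 − 3 = 4
  item 12: 4
  item 13: 7 − 4 = 3
  item 14: 7 − 3 = 4
Sum = 4 + 2 + 2 + 4 + 4 + 3 + 4 = 23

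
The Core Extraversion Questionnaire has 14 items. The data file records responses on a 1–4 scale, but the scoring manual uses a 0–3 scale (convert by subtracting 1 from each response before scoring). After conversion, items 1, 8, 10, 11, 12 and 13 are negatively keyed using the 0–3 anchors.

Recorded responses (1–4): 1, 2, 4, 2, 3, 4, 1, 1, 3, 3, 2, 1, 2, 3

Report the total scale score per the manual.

28

Convert to 0–3: 0, 1, 3, 1, 2, 3, 0, 0, 2, 2, 1, 0, 1, 2
Reverse-coded (on a 0–3 scale, reversed = 3 − raw):
  item 1: 3 − 0 = 3
  item 8: 3 − 0 = 3
  item 10: 3 − 2 = 1
  item 11: 3 − 1 = 2
  item 12: 3 − 0 = 3
  item 13: 3 − 1 = 2
Scored: 3, 1, 3, 1, 2, 3, 0, 3, 2, 1, 2, 3, 2, 2
Total = 28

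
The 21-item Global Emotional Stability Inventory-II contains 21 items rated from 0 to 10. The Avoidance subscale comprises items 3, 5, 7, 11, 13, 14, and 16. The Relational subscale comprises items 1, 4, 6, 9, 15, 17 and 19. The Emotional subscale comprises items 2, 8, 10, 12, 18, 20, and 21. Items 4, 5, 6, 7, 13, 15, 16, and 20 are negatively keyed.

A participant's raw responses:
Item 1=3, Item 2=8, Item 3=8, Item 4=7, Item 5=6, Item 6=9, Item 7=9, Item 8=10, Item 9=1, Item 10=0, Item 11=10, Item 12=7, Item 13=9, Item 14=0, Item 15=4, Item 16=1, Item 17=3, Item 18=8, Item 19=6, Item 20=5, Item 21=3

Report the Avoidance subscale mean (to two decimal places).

Avoidance items: 3, 5, 7, 11, 13, 14, 16.
Of these, items 5, 7, 13 and 16 are negatively keyed; reverse-coded value = 10 − response.
  item 3: 8
  item 5: 10 − 6 = 4
  item 7: 10 − 9 = 1
  item 11: 10
  item 13: 10 − 9 = 1
  item 14: 0
  item 16: 10 − 1 = 9
Sum = 8 + 4 + 1 + 10 + 1 + 0 + 9 = 33
Mean = 33 / 7 = 4.71

4.71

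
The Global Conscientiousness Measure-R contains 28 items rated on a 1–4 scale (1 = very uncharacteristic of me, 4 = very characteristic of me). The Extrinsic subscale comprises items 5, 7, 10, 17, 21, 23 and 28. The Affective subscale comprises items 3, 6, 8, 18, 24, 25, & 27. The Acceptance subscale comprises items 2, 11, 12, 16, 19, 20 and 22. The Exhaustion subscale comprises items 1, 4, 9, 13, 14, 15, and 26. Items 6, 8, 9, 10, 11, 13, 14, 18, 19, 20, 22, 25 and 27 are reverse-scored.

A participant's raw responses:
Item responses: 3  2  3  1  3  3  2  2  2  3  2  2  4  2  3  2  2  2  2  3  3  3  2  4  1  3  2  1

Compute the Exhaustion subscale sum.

17

Exhaustion items: 1, 4, 9, 13, 14, 15, 26.
Of these, items 9, 13, and 14 are reverse-scored; reverse-coded value = 5 − response.
  item 1: 3
  item 4: 1
  item 9: 5 − 2 = 3
  item 13: 5 − 4 = 1
  item 14: 5 − 2 = 3
  item 15: 3
  item 26: 3
Sum = 3 + 1 + 3 + 1 + 3 + 3 + 3 = 17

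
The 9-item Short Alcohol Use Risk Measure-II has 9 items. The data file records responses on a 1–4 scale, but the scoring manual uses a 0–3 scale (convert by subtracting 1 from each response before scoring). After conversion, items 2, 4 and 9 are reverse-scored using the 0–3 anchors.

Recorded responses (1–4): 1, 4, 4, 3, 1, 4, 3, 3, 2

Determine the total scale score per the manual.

Convert to 0–3: 0, 3, 3, 2, 0, 3, 2, 2, 1
Reverse-coded (reversed = (0+3) − raw = 3 − raw):
  item 2: 3 − 3 = 0
  item 4: 3 − 2 = 1
  item 9: 3 − 1 = 2
Scored: 0, 0, 3, 1, 0, 3, 2, 2, 2
Total = 13

13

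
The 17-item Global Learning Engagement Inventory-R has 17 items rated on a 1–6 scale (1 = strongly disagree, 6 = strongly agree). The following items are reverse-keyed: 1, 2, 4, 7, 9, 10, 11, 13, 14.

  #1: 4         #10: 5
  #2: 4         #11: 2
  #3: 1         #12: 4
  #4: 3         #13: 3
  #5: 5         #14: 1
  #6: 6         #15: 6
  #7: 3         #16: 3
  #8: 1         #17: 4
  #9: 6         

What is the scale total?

Reversing items 1, 2, 4, 7, 9, 10, 11, 13 and 14 with 7 − raw:
Total = (7−4) + (7−4) + 1 + (7−3) + 5 + 6 + (7−3) + 1 + (7−6) + (7−5) + (7−2) + 4 + (7−3) + (7−1) + 6 + 3 + 4
      = 3 + 3 + 1 + 4 + 5 + 6 + 4 + 1 + 1 + 2 + 5 + 4 + 4 + 6 + 6 + 3 + 4 = 62

62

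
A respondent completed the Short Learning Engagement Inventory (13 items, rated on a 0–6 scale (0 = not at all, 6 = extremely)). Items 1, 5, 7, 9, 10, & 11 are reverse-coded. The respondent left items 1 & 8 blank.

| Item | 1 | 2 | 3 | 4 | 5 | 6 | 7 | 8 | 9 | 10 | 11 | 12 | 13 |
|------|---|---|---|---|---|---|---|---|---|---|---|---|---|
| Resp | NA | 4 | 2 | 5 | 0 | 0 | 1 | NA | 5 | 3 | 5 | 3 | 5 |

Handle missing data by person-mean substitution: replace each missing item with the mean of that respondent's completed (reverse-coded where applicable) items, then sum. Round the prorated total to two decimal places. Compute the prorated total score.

Reverse-coded (on a 0–6 scale, reversed = 6 − raw):
  item 5: 6 − 0 = 6
  item 7: 6 − 1 = 5
  item 9: 6 − 5 = 1
  item 10: 6 − 3 = 3
  item 11: 6 − 5 = 1
Completed scored items (11 of 13): 4, 2, 5, 6, 0, 5, 1, 3, 1, 3, 5; sum = 35.
Person mean = 35 / 11 ≈ 3.1818
Prorated total = (35 / 11) × 13 = 41.36 (to 2 dp)

41.36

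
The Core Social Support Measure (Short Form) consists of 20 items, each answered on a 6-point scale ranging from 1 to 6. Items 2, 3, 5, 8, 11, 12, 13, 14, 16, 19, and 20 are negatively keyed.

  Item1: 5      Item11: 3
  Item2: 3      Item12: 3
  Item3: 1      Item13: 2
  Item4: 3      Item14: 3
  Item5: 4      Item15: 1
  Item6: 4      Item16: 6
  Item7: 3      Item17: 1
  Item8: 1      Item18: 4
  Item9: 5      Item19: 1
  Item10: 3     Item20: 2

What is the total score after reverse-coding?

Apply reverse scoring (on a 1–6 scale, reversed = 7 − raw):
  item 2: 7 − 3 = 4
  item 3: 7 − 1 = 6
  item 5: 7 − 4 = 3
  item 8: 7 − 1 = 6
  item 11: 7 − 3 = 4
  item 12: 7 − 3 = 4
  item 13: 7 − 2 = 5
  item 14: 7 − 3 = 4
  item 16: 7 − 6 = 1
  item 19: 7 − 1 = 6
  item 20: 7 − 2 = 5
Scored items: 5, 4, 6, 3, 3, 4, 3, 6, 5, 3, 4, 4, 5, 4, 1, 1, 1, 4, 6, 5
Total = 5 + 4 + 6 + 3 + 3 + 4 + 3 + 6 + 5 + 3 + 4 + 4 + 5 + 4 + 1 + 1 + 1 + 4 + 6 + 5 = 77

77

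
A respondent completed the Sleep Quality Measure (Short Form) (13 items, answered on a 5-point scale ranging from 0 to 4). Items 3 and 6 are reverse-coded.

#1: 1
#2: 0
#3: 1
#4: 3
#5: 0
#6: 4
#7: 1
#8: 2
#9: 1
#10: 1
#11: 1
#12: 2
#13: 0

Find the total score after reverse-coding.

Reversing items 3 & 6 with 4 − raw:
Total = 1 + 0 + (4−1) + 3 + 0 + (4−4) + 1 + 2 + 1 + 1 + 1 + 2 + 0
      = 1 + 0 + 3 + 3 + 0 + 0 + 1 + 2 + 1 + 1 + 1 + 2 + 0 = 15

15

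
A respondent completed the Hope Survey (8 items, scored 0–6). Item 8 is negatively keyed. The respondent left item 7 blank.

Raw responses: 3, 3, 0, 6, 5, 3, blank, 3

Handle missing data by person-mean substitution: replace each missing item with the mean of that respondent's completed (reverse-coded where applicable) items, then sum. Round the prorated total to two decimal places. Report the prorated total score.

Reverse-coded (on a 0–6 scale, reversed = 6 − raw):
  item 8: 6 − 3 = 3
Completed scored items (7 of 8): 3, 3, 0, 6, 5, 3, 3; sum = 23.
Person mean = 23 / 7 ≈ 3.2857
Prorated total = (23 / 7) × 8 = 26.29 (to 2 dp)

26.29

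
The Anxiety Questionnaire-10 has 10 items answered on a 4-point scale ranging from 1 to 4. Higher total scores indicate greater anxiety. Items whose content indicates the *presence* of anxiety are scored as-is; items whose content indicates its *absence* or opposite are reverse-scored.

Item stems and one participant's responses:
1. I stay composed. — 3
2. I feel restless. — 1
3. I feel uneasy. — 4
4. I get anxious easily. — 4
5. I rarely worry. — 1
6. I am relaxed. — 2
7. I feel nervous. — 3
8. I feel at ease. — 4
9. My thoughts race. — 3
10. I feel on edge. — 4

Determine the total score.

Items 1, 5, 6, 8 describe the absence/opposite of anxiety → reverse-score.
reverse-coded value = 5 − response.
  item 1: 5 − 3 = 2
  item 2: 1
  item 3: 4
  item 4: 4
  item 5: 5 − 1 = 4
  item 6: 5 − 2 = 3
  item 7: 3
  item 8: 5 − 4 = 1
  item 9: 3
  item 10: 4
Total = 2 + 1 + 4 + 4 + 4 + 3 + 3 + 1 + 3 + 4 = 29

29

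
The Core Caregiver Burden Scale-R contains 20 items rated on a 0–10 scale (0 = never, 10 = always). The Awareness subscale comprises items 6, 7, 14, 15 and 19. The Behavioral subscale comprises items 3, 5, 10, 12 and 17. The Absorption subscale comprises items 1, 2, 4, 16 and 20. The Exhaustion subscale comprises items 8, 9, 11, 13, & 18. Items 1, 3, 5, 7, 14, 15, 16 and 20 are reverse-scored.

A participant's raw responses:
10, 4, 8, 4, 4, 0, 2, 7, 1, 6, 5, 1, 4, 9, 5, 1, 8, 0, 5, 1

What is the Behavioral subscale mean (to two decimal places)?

4.60

Behavioral items: 3, 5, 10, 12, 17.
Of these, items 3 & 5 are reverse-scored; reverse-coded value = 10 − response.
  item 3: 10 − 8 = 2
  item 5: 10 − 4 = 6
  item 10: 6
  item 12: 1
  item 17: 8
Sum = 2 + 6 + 6 + 1 + 8 = 23
Mean = 23 / 5 = 4.60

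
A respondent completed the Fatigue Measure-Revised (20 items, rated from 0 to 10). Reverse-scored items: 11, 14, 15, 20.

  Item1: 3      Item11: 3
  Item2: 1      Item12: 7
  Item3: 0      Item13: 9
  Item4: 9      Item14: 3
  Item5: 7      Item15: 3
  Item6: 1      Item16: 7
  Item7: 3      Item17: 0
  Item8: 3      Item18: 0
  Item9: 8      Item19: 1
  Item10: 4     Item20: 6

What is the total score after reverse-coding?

Reversing items 11, 14, 15, and 20 with 10 − raw:
Total = 3 + 1 + 0 + 9 + 7 + 1 + 3 + 3 + 8 + 4 + (10−3) + 7 + 9 + (10−3) + (10−3) + 7 + 0 + 0 + 1 + (10−6)
      = 3 + 1 + 0 + 9 + 7 + 1 + 3 + 3 + 8 + 4 + 7 + 7 + 9 + 7 + 7 + 7 + 0 + 0 + 1 + 4 = 88

88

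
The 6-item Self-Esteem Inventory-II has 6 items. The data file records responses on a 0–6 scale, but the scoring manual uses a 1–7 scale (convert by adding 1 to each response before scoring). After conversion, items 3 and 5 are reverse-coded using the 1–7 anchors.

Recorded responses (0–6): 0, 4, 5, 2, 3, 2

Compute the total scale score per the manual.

18

Convert to 1–7: 1, 5, 6, 3, 4, 3
Reverse-coded (reversed = (1+7) − raw = 8 − raw):
  item 3: 8 − 6 = 2
  item 5: 8 − 4 = 4
Scored: 1, 5, 2, 3, 4, 3
Total = 18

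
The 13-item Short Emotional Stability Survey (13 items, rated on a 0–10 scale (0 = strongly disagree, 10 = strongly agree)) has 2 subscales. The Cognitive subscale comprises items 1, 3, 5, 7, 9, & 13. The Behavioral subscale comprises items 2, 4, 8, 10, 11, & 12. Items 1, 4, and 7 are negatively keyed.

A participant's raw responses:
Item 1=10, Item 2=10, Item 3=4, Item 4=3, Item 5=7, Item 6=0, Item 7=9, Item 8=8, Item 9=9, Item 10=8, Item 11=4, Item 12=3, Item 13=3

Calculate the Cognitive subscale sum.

Cognitive items: 1, 3, 5, 7, 9, 13.
Of these, items 1 & 7 are negatively keyed; on a 0–10 scale, reversed = 10 − raw.
  item 1: 10 − 10 = 0
  item 3: 4
  item 5: 7
  item 7: 10 − 9 = 1
  item 9: 9
  item 13: 3
Sum = 0 + 4 + 7 + 1 + 9 + 3 = 24

24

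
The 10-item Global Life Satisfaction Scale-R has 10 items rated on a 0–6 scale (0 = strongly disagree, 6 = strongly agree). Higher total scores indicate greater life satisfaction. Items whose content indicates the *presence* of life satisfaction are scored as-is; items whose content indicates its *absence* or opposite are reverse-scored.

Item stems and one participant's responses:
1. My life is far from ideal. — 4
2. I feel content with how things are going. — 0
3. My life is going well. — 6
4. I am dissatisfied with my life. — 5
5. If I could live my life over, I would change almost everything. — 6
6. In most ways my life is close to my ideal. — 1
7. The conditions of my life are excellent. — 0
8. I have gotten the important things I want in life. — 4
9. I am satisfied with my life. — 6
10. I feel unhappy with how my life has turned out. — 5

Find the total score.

Items 1, 4, 5, 10 describe the absence/opposite of life satisfaction → reverse-score.
reverse-coded value = 6 − response.
  item 1: 6 − 4 = 2
  item 2: 0
  item 3: 6
  item 4: 6 − 5 = 1
  item 5: 6 − 6 = 0
  item 6: 1
  item 7: 0
  item 8: 4
  item 9: 6
  item 10: 6 − 5 = 1
Total = 2 + 0 + 6 + 1 + 0 + 1 + 0 + 4 + 6 + 1 = 21

21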